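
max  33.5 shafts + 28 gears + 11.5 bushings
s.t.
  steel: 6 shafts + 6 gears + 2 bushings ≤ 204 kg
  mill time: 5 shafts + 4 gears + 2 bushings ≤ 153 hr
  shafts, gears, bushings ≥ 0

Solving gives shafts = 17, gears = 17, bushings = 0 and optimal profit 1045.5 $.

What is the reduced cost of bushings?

At the optimum: steel uses 204 of 204 (binding); mill time uses 153 of 153 (binding).
Dual feasibility on the basic columns requires 6·y_steel + 5·y_mill time = 33.5, 6·y_steel + 4·y_mill time = 28.
This yields shadow prices y_steel = 1, y_mill time = 5.5.
Reduced cost of bushings: c₃ − yᵀa₃ = 11.5 − (1·2 + 5.5·2) = 11.5 − 13 = -1.5.

-1.5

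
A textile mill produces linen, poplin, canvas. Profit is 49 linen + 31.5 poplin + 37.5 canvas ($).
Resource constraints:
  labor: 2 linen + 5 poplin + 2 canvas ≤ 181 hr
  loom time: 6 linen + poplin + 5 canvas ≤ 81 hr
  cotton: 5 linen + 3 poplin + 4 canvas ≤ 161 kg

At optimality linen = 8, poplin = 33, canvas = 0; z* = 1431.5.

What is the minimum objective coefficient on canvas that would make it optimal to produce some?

At the optimum: labor uses 181 of 181 (binding); loom time uses 81 of 81 (binding); cotton uses 139 of 161 (slack = 22).
By complementary slackness, y = 0 for the non-binding constraint.
The binding rows give the dual system: 2·y_labor + 6·y_loom time = 49 and 5·y_labor + 1·y_loom time = 31.5.
This yields shadow prices y_labor = 5, y_loom time = 6.5.
canvas enters the basis when its profit ≥ yᵀa₃ = 5·2 + 6.5·5 = 42.5.

42.5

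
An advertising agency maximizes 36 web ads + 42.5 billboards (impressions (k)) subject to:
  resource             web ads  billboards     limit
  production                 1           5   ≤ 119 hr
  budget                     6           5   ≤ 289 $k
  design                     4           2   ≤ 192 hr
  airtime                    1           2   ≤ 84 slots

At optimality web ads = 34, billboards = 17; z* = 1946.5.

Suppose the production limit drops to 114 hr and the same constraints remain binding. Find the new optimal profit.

1931.5

At the optimum: production uses 119 of 119 (binding); budget uses 289 of 289 (binding); design uses 170 of 192 (slack = 22); airtime uses 68 of 84 (slack = 16).
Slack constraints have shadow price 0 (complementary slackness).
From A_Bᵀ y = c: 1·y_production + 6·y_budget = 36; 5·y_production + 5·y_budget = 42.5.
This yields shadow prices y_production = 3, y_budget = 5.5.
Δz = y_production·Δb = 3 × (-5) = -15, so new z* = 1946.5 − 15 = 1931.5.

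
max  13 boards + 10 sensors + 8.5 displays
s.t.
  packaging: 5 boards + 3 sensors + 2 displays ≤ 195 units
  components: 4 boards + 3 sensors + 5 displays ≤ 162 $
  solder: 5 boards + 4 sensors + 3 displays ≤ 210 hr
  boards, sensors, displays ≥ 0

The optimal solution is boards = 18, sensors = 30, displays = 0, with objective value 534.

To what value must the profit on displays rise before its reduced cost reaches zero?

Check each constraint at x*: packaging 180/195 (slack 15); components 162/162 (tight); solder 210/210 (tight).
By complementary slackness, y = 0 for the non-binding constraint.
The binding rows give the dual system: 4·y_components + 5·y_solder = 13 and 3·y_components + 4·y_solder = 10.
→ y_components = 2 and y_solder = 1.
displays enters the basis when its profit ≥ yᵀa₃ = 2·5 + 1·3 = 13.

13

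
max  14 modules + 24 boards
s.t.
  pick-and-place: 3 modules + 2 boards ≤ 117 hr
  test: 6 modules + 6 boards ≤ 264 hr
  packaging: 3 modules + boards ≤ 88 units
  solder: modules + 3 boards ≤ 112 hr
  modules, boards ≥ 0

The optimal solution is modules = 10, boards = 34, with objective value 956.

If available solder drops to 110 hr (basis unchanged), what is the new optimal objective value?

946

Check each constraint at x*: pick-and-place 98/117 (slack 19); test 264/264 (tight); packaging 64/88 (slack 24); solder 112/112 (tight).
By complementary slackness, y = 0 for the non-binding constraints.
Dual feasibility on the basic columns requires 6·y_test + 1·y_solder = 14, 6·y_test + 3·y_solder = 24.
This yields shadow prices y_test = 1.5, y_solder = 5.
Δz = y_solder·Δb = 5 × (-2) = -10, so new z* = 956 − 10 = 946.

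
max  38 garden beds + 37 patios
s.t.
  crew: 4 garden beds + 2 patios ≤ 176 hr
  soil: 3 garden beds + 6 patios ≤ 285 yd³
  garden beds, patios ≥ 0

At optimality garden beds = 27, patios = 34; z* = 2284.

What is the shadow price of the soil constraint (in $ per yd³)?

Check each constraint at x*: crew 176/176 (tight); soil 285/285 (tight).
The binding rows give the dual system: 4·y_crew + 3·y_soil = 38 and 2·y_crew + 6·y_soil = 37.
→ y_crew = 6.5 and y_soil = 4.
Shadow price of soil = 4.

4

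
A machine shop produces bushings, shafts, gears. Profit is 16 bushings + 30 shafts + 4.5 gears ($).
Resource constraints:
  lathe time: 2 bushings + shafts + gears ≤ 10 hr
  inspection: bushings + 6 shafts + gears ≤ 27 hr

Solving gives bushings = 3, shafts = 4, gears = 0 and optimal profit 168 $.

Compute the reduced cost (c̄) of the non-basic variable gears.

Both lathe time and inspection are binding at x*.
The binding rows give the dual system: 2·y_lathe time + 1·y_inspection = 16 and 1·y_lathe time + 6·y_inspection = 30.
Solving: y_lathe time = 6, y_inspection = 4.
Reduced cost of gears: c₃ − yᵀa₃ = 4.5 − (6·1 + 4·1) = 4.5 − 10 = -5.5.

-5.5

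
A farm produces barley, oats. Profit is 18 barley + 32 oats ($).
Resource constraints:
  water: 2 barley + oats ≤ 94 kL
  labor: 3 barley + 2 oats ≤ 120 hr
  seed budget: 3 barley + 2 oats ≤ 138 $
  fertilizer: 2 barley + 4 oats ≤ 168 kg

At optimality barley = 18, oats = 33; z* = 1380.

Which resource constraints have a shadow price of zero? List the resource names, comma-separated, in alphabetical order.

seed budget, water

water: 69/94 (slack 25)
labor: 120/120 (binding)
seed budget: 120/138 (slack 18)
fertilizer: 168/168 (binding)
By complementary slackness, a constraint with positive slack has shadow price 0 → seed budget, water.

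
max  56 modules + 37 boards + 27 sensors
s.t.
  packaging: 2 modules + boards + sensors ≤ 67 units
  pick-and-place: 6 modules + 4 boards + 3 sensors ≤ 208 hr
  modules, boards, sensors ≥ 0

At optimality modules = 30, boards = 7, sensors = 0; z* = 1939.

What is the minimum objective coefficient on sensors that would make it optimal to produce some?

Check each constraint at x*: packaging 67/67 (tight); pick-and-place 208/208 (tight).
The binding rows give the dual system: 2·y_packaging + 6·y_pick-and-place = 56 and 1·y_packaging + 4·y_pick-and-place = 37.
Solving: y_packaging = 1, y_pick-and-place = 9.
sensors enters the basis when its profit ≥ yᵀa₃ = 1·1 + 9·3 = 28.

28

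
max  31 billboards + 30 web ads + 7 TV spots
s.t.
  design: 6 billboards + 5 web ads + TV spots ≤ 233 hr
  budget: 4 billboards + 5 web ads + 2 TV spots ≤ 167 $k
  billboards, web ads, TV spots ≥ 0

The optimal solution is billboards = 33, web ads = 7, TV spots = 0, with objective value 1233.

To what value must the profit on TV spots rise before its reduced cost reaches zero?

Check each constraint at x*: design 233/233 (tight); budget 167/167 (tight).
Dual feasibility on the basic columns requires 6·y_design + 4·y_budget = 31, 5·y_design + 5·y_budget = 30.
Solving: y_design = 3.5, y_budget = 2.5.
TV spots enters the basis when its profit ≥ yᵀa₃ = 3.5·1 + 2.5·2 = 8.5.

8.5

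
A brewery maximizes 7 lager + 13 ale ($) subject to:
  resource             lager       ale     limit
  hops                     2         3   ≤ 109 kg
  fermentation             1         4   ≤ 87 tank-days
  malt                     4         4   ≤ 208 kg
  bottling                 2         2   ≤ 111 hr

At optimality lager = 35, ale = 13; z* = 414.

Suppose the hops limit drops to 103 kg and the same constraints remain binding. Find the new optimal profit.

396

Binding: hops and fermentation. Non-binding: malt (16 unused), bottling (15 unused).
Slack constraints have shadow price 0 (complementary slackness).
From A_Bᵀ y = c: 2·y_hops + 1·y_fermentation = 7; 3·y_hops + 4·y_fermentation = 13.
→ y_hops = 3 and y_fermentation = 1.
Δz = y_hops·Δb = 3 × (-6) = -18, so new z* = 414 − 18 = 396.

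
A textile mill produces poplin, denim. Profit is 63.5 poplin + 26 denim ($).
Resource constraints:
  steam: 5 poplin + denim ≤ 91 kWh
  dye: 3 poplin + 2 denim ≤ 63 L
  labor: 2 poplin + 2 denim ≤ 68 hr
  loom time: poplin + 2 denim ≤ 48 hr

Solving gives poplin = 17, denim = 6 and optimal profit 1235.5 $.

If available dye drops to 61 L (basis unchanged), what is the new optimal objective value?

Check each constraint at x*: steam 91/91 (tight); dye 63/63 (tight); labor 46/68 (slack 22); loom time 29/48 (slack 19).
By complementary slackness, y = 0 for the non-binding constraints.
From A_Bᵀ y = c: 5·y_steam + 3·y_dye = 63.5; 1·y_steam + 2·y_dye = 26.
This yields shadow prices y_steam = 7, y_dye = 9.5.
Δz = y_dye·Δb = 9.5 × (-2) = -19, so new z* = 1235.5 − 19 = 1216.5.

1216.5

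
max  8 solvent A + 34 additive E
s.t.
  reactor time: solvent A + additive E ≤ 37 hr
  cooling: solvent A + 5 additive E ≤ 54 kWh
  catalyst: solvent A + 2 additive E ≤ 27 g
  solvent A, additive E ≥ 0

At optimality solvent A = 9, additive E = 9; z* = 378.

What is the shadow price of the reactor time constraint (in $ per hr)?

Binding: cooling and catalyst. Non-binding: reactor time (19 unused).
Slack constraints have shadow price 0 (complementary slackness).
From A_Bᵀ y = c: 1·y_cooling + 1·y_catalyst = 8; 5·y_cooling + 2·y_catalyst = 34.
Solving: y_cooling = 6, y_catalyst = 2.
Shadow price of reactor time = 0.

0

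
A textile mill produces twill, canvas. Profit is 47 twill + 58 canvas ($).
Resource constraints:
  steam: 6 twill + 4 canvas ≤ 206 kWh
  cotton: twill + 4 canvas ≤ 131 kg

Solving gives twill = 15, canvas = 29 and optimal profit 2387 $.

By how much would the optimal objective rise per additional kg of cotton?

8

At the optimum: steam uses 206 of 206 (binding); cotton uses 131 of 131 (binding).
From A_Bᵀ y = c: 6·y_steam + 1·y_cotton = 47; 4·y_steam + 4·y_cotton = 58.
→ y_steam = 6.5 and y_cotton = 8.
Shadow price of cotton = 8.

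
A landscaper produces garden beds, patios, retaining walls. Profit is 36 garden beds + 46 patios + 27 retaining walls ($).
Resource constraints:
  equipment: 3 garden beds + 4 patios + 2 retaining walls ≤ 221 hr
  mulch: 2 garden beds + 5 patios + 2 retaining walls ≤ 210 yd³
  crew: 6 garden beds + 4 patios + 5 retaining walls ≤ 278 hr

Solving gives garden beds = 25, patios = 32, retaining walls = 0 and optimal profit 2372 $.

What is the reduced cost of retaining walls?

Binding: mulch and crew. Non-binding: equipment (18 unused).
Since equipment is not tight, its dual is 0.
The binding rows give the dual system: 2·y_mulch + 6·y_crew = 36 and 5·y_mulch + 4·y_crew = 46.
Solving: y_mulch = 6, y_crew = 4.
Reduced cost of retaining walls: c₃ − yᵀa₃ = 27 − (6·2 + 4·5) = 27 − 32 = -5.

-5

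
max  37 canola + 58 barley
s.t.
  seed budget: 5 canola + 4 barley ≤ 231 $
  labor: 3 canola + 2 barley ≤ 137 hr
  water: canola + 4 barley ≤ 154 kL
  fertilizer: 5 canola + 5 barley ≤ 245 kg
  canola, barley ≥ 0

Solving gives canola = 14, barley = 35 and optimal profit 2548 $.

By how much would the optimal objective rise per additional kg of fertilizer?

6

Binding: water and fertilizer. Non-binding: seed budget (21 unused), labor (25 unused).
Since seed budget, labor are not tight, their duals are 0.
From A_Bᵀ y = c: 1·y_water + 5·y_fertilizer = 37; 4·y_water + 5·y_fertilizer = 58.
→ y_water = 7 and y_fertilizer = 6.
Shadow price of fertilizer = 6.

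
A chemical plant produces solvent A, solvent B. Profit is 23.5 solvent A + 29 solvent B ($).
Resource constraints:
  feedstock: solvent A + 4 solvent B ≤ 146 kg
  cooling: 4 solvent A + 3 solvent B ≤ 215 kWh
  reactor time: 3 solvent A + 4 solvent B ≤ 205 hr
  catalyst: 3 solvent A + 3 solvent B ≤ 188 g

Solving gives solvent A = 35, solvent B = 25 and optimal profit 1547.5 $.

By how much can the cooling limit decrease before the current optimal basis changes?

Binding constraints: cooling, reactor time. The basis is B = [[4,3],[3,4]] with det 7.
Per unit decrease in cooling, x* moves by d = (-0.5714, 0.4286).
The basis stays optimal until feedstock becomes binding; allowable decrease = 9.625 kWh.

9.625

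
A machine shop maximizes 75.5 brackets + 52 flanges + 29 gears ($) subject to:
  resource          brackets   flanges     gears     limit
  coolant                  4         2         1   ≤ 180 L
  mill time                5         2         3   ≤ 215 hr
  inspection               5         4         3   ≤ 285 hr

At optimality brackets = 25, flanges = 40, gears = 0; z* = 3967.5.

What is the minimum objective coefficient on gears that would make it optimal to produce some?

Check each constraint at x*: coolant 180/180 (tight); mill time 205/215 (slack 10); inspection 285/285 (tight).
Since mill time is not tight, its dual is 0.
The binding rows give the dual system: 4·y_coolant + 5·y_inspection = 75.5 and 2·y_coolant + 4·y_inspection = 52.
This yields shadow prices y_coolant = 7, y_inspection = 9.5.
gears enters the basis when its profit ≥ yᵀa₃ = 7·1 + 9.5·3 = 35.5.

35.5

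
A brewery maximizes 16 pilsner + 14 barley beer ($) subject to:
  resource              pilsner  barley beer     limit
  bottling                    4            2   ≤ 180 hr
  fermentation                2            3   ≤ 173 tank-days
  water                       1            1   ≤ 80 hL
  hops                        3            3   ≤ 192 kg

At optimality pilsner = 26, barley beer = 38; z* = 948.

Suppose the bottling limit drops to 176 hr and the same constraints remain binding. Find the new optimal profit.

944

Check each constraint at x*: bottling 180/180 (tight); fermentation 166/173 (slack 7); water 64/80 (slack 16); hops 192/192 (tight).
Since fermentation, water are not tight, their duals are 0.
The binding rows give the dual system: 4·y_bottling + 3·y_hops = 16 and 2·y_bottling + 3·y_hops = 14.
This yields shadow prices y_bottling = 1, y_hops = 4.
Δz = y_bottling·Δb = 1 × (-4) = -4, so new z* = 948 − 4 = 944.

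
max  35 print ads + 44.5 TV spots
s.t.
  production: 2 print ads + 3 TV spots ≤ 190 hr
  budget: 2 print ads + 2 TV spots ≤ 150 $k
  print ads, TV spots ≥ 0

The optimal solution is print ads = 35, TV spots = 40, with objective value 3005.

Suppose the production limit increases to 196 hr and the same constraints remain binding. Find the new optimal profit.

At the optimum: production uses 190 of 190 (binding); budget uses 150 of 150 (binding).
From A_Bᵀ y = c: 2·y_production + 2·y_budget = 35; 3·y_production + 2·y_budget = 44.5.
→ y_production = 9.5 and y_budget = 8.
Δz = y_production·Δb = 9.5 × (6) = 57, so new z* = 3005 + 57 = 3062.

3062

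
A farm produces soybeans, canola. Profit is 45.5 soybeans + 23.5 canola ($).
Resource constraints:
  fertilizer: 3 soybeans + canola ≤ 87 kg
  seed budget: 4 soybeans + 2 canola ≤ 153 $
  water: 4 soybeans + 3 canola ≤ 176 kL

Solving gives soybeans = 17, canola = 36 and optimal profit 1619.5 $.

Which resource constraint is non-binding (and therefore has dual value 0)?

seed budget

fertilizer: 87/87 (binding)
seed budget: 140/153 (slack 13)
water: 176/176 (binding)
By complementary slackness, a constraint with positive slack has shadow price 0 → seed budget.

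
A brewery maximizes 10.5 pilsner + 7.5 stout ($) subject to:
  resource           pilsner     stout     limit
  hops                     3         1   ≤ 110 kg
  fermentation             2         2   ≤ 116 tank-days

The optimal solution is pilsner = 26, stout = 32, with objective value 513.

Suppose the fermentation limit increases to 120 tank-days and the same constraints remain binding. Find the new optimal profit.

525

At the optimum: hops uses 110 of 110 (binding); fermentation uses 116 of 116 (binding).
From A_Bᵀ y = c: 3·y_hops + 2·y_fermentation = 10.5; 1·y_hops + 2·y_fermentation = 7.5.
Solving: y_hops = 1.5, y_fermentation = 3.
Δz = y_fermentation·Δb = 3 × (4) = 12, so new z* = 513 + 12 = 525.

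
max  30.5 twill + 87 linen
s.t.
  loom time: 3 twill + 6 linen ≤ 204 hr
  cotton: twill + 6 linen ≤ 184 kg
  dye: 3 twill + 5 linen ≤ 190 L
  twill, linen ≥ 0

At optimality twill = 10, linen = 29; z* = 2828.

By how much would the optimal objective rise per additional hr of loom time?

8

At the optimum: loom time uses 204 of 204 (binding); cotton uses 184 of 184 (binding); dye uses 175 of 190 (slack = 15).
Slack constraints have shadow price 0 (complementary slackness).
From A_Bᵀ y = c: 3·y_loom time + 1·y_cotton = 30.5; 6·y_loom time + 6·y_cotton = 87.
This yields shadow prices y_loom time = 8, y_cotton = 6.5.
Shadow price of loom time = 8.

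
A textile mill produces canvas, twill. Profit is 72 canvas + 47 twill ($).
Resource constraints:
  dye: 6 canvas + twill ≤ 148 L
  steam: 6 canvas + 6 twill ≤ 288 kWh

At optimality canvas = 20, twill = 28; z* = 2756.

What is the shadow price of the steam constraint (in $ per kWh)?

7

Check each constraint at x*: dye 148/148 (tight); steam 288/288 (tight).
The binding rows give the dual system: 6·y_dye + 6·y_steam = 72 and 1·y_dye + 6·y_steam = 47.
Solving: y_dye = 5, y_steam = 7.
Shadow price of steam = 7.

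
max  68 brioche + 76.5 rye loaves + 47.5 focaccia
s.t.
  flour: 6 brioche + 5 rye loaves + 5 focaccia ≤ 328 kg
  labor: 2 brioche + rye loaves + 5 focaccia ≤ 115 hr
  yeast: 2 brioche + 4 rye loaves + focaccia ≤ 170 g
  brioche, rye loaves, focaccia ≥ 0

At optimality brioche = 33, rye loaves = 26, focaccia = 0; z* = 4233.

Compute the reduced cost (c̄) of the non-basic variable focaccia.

-3.5

Binding: flour and yeast. Non-binding: labor (23 unused).
By complementary slackness, y = 0 for the non-binding constraint.
Dual feasibility on the basic columns requires 6·y_flour + 2·y_yeast = 68, 5·y_flour + 4·y_yeast = 76.5.
Solving: y_flour = 8.5, y_yeast = 8.5.
Reduced cost of focaccia: c₃ − yᵀa₃ = 47.5 − (8.5·5 + 8.5·1) = 47.5 − 51 = -3.5.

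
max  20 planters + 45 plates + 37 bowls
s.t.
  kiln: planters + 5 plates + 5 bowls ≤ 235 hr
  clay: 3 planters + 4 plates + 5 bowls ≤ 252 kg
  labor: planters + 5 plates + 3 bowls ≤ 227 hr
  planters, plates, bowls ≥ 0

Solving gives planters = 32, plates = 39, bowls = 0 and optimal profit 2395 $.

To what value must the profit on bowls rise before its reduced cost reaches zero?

Binding: clay and labor. Non-binding: kiln (8 unused).
Slack constraints have shadow price 0 (complementary slackness).
The binding rows give the dual system: 3·y_clay + 1·y_labor = 20 and 4·y_clay + 5·y_labor = 45.
Solving: y_clay = 5, y_labor = 5.
bowls enters the basis when its profit ≥ yᵀa₃ = 5·5 + 5·3 = 40.

40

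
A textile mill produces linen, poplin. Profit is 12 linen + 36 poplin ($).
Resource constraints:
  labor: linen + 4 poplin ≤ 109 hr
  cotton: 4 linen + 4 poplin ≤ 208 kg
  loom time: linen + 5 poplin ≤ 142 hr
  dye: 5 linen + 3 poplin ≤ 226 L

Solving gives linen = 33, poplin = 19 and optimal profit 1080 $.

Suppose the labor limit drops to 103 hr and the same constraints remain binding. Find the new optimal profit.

Check each constraint at x*: labor 109/109 (tight); cotton 208/208 (tight); loom time 128/142 (slack 14); dye 222/226 (slack 4).
By complementary slackness, y = 0 for the non-binding constraints.
Dual feasibility on the basic columns requires 1·y_labor + 4·y_cotton = 12, 4·y_labor + 4·y_cotton = 36.
This yields shadow prices y_labor = 8, y_cotton = 1.
Δz = y_labor·Δb = 8 × (-6) = -48, so new z* = 1080 − 48 = 1032.

1032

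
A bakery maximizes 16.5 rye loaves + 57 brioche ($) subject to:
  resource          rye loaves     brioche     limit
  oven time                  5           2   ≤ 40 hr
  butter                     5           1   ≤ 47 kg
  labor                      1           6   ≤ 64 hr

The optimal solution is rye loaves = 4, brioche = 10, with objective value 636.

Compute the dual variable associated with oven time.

Check each constraint at x*: oven time 40/40 (tight); butter 30/47 (slack 17); labor 64/64 (tight).
By complementary slackness, y = 0 for the non-binding constraint.
The binding rows give the dual system: 5·y_oven time + 1·y_labor = 16.5 and 2·y_oven time + 6·y_labor = 57.
This yields shadow prices y_oven time = 1.5, y_labor = 9.
Shadow price of oven time = 1.5.

1.5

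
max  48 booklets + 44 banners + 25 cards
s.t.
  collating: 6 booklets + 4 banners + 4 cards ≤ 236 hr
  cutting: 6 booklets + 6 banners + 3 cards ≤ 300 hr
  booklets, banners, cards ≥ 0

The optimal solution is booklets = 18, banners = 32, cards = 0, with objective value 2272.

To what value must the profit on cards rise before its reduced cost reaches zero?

Both collating and cutting are binding at x*.
From A_Bᵀ y = c: 6·y_collating + 6·y_cutting = 48; 4·y_collating + 6·y_cutting = 44.
This yields shadow prices y_collating = 2, y_cutting = 6.
cards enters the basis when its profit ≥ yᵀa₃ = 2·4 + 6·3 = 26.

26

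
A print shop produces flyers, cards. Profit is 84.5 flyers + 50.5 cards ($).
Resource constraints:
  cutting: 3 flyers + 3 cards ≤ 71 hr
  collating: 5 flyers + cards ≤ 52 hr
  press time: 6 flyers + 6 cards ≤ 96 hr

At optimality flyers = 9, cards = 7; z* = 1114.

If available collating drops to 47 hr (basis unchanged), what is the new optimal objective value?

1071.5

At the optimum: cutting uses 48 of 71 (slack = 23); collating uses 52 of 52 (binding); press time uses 96 of 96 (binding).
Since cutting is not tight, its dual is 0.
The binding rows give the dual system: 5·y_collating + 6·y_press time = 84.5 and 1·y_collating + 6·y_press time = 50.5.
This yields shadow prices y_collating = 8.5, y_press time = 7.
Δz = y_collating·Δb = 8.5 × (-5) = -42.5, so new z* = 1114 − 42.5 = 1071.5.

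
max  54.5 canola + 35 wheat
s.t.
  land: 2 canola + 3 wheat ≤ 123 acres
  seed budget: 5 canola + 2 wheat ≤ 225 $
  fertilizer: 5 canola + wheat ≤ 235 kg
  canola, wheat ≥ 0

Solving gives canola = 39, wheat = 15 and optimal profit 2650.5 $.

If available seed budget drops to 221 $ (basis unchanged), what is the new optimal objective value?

At the optimum: land uses 123 of 123 (binding); seed budget uses 225 of 225 (binding); fertilizer uses 210 of 235 (slack = 25).
By complementary slackness, y = 0 for the non-binding constraint.
Dual feasibility on the basic columns requires 2·y_land + 5·y_seed budget = 54.5, 3·y_land + 2·y_seed budget = 35.
→ y_land = 6 and y_seed budget = 8.5.
Δz = y_seed budget·Δb = 8.5 × (-4) = -34, so new z* = 2650.5 − 34 = 2616.5.

2616.5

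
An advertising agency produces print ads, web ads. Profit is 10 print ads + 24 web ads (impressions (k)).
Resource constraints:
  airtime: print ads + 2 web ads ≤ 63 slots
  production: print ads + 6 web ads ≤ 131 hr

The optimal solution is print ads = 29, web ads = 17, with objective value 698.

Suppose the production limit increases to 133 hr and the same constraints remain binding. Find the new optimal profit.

Check each constraint at x*: airtime 63/63 (tight); production 131/131 (tight).
The binding rows give the dual system: 1·y_airtime + 1·y_production = 10 and 2·y_airtime + 6·y_production = 24.
→ y_airtime = 9 and y_production = 1.
Δz = y_production·Δb = 1 × (2) = 2, so new z* = 698 + 2 = 700.

700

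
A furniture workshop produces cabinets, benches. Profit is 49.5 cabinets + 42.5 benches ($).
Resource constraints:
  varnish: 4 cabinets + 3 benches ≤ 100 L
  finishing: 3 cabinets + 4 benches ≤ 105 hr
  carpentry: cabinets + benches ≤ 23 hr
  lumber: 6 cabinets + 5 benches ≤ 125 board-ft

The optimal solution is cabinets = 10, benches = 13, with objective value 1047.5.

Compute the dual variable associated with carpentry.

7.5

Check each constraint at x*: varnish 79/100 (slack 21); finishing 82/105 (slack 23); carpentry 23/23 (tight); lumber 125/125 (tight).
Slack constraints have shadow price 0 (complementary slackness).
Dual feasibility on the basic columns requires 1·y_carpentry + 6·y_lumber = 49.5, 1·y_carpentry + 5·y_lumber = 42.5.
→ y_carpentry = 7.5 and y_lumber = 7.
Shadow price of carpentry = 7.5.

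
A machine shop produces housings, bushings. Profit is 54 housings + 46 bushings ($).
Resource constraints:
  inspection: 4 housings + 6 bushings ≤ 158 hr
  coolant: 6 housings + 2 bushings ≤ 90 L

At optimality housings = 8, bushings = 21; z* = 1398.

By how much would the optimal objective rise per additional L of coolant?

At the optimum: inspection uses 158 of 158 (binding); coolant uses 90 of 90 (binding).
From A_Bᵀ y = c: 4·y_inspection + 6·y_coolant = 54; 6·y_inspection + 2·y_coolant = 46.
→ y_inspection = 6 and y_coolant = 5.
Shadow price of coolant = 5.

5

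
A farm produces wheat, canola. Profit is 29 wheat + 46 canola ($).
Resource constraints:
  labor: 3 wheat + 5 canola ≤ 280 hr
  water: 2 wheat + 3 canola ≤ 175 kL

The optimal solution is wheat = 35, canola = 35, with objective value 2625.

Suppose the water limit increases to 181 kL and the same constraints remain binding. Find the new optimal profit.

At the optimum: labor uses 280 of 280 (binding); water uses 175 of 175 (binding).
The binding rows give the dual system: 3·y_labor + 2·y_water = 29 and 5·y_labor + 3·y_water = 46.
This yields shadow prices y_labor = 5, y_water = 7.
Δz = y_water·Δb = 7 × (6) = 42, so new z* = 2625 + 42 = 2667.

2667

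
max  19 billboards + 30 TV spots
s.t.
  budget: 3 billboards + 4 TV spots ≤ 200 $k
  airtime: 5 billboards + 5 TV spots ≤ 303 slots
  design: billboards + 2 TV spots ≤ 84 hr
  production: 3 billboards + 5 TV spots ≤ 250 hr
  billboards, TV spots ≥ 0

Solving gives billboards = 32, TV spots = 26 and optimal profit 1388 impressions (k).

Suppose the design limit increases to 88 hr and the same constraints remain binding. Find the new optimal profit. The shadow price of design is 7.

Δb = 4, so new z* = 1388 + (7)·(4) = 1388 + 28 = 1416.

1416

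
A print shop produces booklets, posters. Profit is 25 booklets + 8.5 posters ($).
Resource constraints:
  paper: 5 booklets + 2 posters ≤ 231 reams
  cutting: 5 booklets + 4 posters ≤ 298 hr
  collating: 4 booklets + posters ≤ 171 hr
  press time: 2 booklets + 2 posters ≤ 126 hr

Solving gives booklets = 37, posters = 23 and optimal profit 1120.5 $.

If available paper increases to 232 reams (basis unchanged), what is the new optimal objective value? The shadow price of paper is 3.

Δb = 1, so new z* = 1120.5 + (3)·(1) = 1120.5 + 3 = 1123.5.

1123.5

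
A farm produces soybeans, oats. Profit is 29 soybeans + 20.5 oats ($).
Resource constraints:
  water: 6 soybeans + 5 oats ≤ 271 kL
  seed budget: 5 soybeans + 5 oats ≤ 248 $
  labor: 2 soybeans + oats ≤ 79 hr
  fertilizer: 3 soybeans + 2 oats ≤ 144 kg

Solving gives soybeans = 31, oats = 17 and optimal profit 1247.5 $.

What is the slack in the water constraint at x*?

0

water used = 6·31 + 5·17 = 271; slack = 271 − 271 = 0.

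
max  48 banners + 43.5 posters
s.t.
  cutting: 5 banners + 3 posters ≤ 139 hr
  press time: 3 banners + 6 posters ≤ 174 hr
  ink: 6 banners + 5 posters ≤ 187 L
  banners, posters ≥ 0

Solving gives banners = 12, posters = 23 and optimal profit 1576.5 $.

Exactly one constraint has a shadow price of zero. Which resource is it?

cutting: 129/139 (slack 10)
press time: 174/174 (binding)
ink: 187/187 (binding)
By complementary slackness, a constraint with positive slack has shadow price 0 → cutting.

cutting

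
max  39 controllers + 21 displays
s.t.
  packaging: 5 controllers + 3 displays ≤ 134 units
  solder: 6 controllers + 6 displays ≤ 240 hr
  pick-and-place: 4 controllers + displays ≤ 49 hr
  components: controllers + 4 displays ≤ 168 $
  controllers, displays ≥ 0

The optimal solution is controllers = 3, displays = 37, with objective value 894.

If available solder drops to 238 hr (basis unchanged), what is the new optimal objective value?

Binding: solder and pick-and-place. Non-binding: packaging (8 unused), components (17 unused).
Slack constraints have shadow price 0 (complementary slackness).
Dual feasibility on the basic columns requires 6·y_solder + 4·y_pick-and-place = 39, 6·y_solder + 1·y_pick-and-place = 21.
Solving: y_solder = 2.5, y_pick-and-place = 6.
Δz = y_solder·Δb = 2.5 × (-2) = -5, so new z* = 894 − 5 = 889.

889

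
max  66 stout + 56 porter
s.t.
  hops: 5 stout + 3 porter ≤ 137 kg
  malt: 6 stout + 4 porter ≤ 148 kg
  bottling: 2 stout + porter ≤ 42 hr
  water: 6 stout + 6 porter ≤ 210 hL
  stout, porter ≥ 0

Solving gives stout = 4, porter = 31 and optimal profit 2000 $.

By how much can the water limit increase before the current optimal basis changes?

12

Binding constraints: malt, water. The basis is B = [[6,4],[6,6]] with det 12.
Per unit increase in water, x* moves by d = (-0.3333, 0.5).
The basis stays optimal until stout reaches 0; allowable increase = 12 hL.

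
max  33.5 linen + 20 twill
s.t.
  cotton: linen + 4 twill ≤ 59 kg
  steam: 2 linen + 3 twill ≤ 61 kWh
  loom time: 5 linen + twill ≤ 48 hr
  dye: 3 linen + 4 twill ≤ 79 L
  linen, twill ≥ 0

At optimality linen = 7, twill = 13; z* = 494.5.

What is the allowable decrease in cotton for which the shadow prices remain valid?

Binding constraints: cotton, loom time. The basis is B = [[1,4],[5,1]] with det -19.
Per unit decrease in cotton, x* moves by d = (0.0526, -0.2632).
The basis stays optimal until twill reaches 0; allowable decrease = 49.4 kg.

49.4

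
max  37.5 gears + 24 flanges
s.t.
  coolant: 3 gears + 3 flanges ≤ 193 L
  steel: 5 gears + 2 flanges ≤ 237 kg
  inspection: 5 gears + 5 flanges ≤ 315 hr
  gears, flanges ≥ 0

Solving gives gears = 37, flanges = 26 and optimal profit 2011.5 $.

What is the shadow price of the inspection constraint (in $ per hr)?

3

Binding: steel and inspection. Non-binding: coolant (4 unused).
By complementary slackness, y = 0 for the non-binding constraint.
Dual feasibility on the basic columns requires 5·y_steel + 5·y_inspection = 37.5, 2·y_steel + 5·y_inspection = 24.
→ y_steel = 4.5 and y_inspection = 3.
Shadow price of inspection = 3.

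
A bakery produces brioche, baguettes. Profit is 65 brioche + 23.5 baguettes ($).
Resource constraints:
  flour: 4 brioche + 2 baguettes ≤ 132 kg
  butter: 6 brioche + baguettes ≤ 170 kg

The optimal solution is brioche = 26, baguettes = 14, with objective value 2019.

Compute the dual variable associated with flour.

Check each constraint at x*: flour 132/132 (tight); butter 170/170 (tight).
Dual feasibility on the basic columns requires 4·y_flour + 6·y_butter = 65, 2·y_flour + 1·y_butter = 23.5.
→ y_flour = 9.5 and y_butter = 4.5.
Shadow price of flour = 9.5.

9.5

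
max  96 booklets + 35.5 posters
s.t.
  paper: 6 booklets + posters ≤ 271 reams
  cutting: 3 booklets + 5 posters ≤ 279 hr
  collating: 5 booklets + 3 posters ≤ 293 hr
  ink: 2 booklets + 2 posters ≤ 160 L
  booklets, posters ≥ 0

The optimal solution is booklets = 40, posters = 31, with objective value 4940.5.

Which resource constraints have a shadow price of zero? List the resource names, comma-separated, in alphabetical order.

paper: 271/271 (binding)
cutting: 275/279 (slack 4)
collating: 293/293 (binding)
ink: 142/160 (slack 18)
By complementary slackness, a constraint with positive slack has shadow price 0 → cutting, ink.

cutting, ink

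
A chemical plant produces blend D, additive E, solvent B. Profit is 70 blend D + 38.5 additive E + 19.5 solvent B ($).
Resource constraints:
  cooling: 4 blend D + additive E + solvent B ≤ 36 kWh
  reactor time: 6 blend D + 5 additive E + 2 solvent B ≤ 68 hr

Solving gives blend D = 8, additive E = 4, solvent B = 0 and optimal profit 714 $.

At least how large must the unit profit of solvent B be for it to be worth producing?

20.5

Both cooling and reactor time are binding at x*.
Dual feasibility on the basic columns requires 4·y_cooling + 6·y_reactor time = 70, 1·y_cooling + 5·y_reactor time = 38.5.
This yields shadow prices y_cooling = 8.5, y_reactor time = 6.
solvent B enters the basis when its profit ≥ yᵀa₃ = 8.5·1 + 6·2 = 20.5.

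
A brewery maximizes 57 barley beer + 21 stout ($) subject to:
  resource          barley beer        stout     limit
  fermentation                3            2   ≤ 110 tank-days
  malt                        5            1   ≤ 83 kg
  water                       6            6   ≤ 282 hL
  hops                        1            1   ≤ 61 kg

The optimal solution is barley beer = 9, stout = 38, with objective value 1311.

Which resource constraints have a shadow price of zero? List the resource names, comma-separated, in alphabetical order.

fermentation: 103/110 (slack 7)
malt: 83/83 (binding)
water: 282/282 (binding)
hops: 47/61 (slack 14)
By complementary slackness, a constraint with positive slack has shadow price 0 → fermentation, hops.

fermentation, hops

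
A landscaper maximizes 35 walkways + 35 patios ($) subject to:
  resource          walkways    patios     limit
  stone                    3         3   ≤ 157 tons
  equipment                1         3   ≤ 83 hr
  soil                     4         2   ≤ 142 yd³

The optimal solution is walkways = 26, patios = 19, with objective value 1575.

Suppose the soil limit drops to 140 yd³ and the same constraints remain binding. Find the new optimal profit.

Check each constraint at x*: stone 135/157 (slack 22); equipment 83/83 (tight); soil 142/142 (tight).
By complementary slackness, y = 0 for the non-binding constraint.
From A_Bᵀ y = c: 1·y_equipment + 4·y_soil = 35; 3·y_equipment + 2·y_soil = 35.
This yields shadow prices y_equipment = 7, y_soil = 7.
Δz = y_soil·Δb = 7 × (-2) = -14, so new z* = 1575 − 14 = 1561.

1561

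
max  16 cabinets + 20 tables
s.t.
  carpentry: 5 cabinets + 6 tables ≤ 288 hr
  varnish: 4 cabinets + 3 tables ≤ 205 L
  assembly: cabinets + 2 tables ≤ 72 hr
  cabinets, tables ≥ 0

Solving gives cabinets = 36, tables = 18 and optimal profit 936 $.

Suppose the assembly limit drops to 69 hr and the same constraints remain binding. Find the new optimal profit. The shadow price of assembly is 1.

933

Δb = -3, so new z* = 936 + (1)·(-3) = 936 − 3 = 933.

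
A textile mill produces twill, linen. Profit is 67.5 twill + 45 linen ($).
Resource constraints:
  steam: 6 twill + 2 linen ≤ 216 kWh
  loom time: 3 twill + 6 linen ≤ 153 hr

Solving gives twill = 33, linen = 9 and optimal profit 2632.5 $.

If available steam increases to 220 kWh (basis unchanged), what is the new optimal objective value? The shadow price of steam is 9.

Δb = 4, so new z* = 2632.5 + (9)·(4) = 2632.5 + 36 = 2668.5.

2668.5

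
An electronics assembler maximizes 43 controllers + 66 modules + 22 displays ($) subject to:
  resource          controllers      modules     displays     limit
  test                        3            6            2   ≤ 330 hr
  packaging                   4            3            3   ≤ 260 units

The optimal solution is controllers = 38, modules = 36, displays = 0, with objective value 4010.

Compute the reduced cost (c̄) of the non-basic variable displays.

-8

Check each constraint at x*: test 330/330 (tight); packaging 260/260 (tight).
Dual feasibility on the basic columns requires 3·y_test + 4·y_packaging = 43, 6·y_test + 3·y_packaging = 66.
Solving: y_test = 9, y_packaging = 4.
Reduced cost of displays: c₃ − yᵀa₃ = 22 − (9·2 + 4·3) = 22 − 30 = -8.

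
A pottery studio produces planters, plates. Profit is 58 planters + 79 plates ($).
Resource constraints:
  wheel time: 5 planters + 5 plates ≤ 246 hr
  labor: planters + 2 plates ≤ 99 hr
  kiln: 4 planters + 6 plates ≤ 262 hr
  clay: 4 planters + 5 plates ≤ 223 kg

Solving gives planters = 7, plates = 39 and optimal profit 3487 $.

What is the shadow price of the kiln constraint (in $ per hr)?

6.5

Check each constraint at x*: wheel time 230/246 (slack 16); labor 85/99 (slack 14); kiln 262/262 (tight); clay 223/223 (tight).
By complementary slackness, y = 0 for the non-binding constraints.
From A_Bᵀ y = c: 4·y_kiln + 4·y_clay = 58; 6·y_kiln + 5·y_clay = 79.
Solving: y_kiln = 6.5, y_clay = 8.
Shadow price of kiln = 6.5.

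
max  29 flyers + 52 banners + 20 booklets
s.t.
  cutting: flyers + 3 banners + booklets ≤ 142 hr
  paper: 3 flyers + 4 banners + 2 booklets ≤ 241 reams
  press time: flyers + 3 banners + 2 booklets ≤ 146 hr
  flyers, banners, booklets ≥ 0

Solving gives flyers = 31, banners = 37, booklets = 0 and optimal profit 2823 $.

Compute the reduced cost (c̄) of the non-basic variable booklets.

-2

Check each constraint at x*: cutting 142/142 (tight); paper 241/241 (tight); press time 142/146 (slack 4).
Slack constraints have shadow price 0 (complementary slackness).
The binding rows give the dual system: 1·y_cutting + 3·y_paper = 29 and 3·y_cutting + 4·y_paper = 52.
→ y_cutting = 8 and y_paper = 7.
Reduced cost of booklets: c₃ − yᵀa₃ = 20 − (8·1 + 7·2) = 20 − 22 = -2.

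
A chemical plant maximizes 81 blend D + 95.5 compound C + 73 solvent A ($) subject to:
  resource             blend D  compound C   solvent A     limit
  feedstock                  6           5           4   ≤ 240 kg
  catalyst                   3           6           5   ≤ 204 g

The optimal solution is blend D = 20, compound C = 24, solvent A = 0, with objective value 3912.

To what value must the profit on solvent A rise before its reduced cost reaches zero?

Both feedstock and catalyst are binding at x*.
Dual feasibility on the basic columns requires 6·y_feedstock + 3·y_catalyst = 81, 5·y_feedstock + 6·y_catalyst = 95.5.
This yields shadow prices y_feedstock = 9.5, y_catalyst = 8.
solvent A enters the basis when its profit ≥ yᵀa₃ = 9.5·4 + 8·5 = 78.

78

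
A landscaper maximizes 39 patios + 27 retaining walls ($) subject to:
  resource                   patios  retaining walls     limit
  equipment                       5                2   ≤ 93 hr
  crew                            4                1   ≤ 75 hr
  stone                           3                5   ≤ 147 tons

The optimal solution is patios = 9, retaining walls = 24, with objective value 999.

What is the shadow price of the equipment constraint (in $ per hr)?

Binding: equipment and stone. Non-binding: crew (15 unused).
Since crew is not tight, its dual is 0.
From A_Bᵀ y = c: 5·y_equipment + 3·y_stone = 39; 2·y_equipment + 5·y_stone = 27.
This yields shadow prices y_equipment = 6, y_stone = 3.
Shadow price of equipment = 6.

6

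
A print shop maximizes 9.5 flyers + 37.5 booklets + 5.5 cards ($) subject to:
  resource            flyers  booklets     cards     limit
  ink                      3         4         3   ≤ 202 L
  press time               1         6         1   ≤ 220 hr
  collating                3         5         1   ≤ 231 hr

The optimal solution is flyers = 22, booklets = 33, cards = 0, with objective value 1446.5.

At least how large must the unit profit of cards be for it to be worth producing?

6.5

Binding: press time and collating. Non-binding: ink (4 unused).
By complementary slackness, y = 0 for the non-binding constraint.
From A_Bᵀ y = c: 1·y_press time + 3·y_collating = 9.5; 6·y_press time + 5·y_collating = 37.5.
Solving: y_press time = 5, y_collating = 1.5.
cards enters the basis when its profit ≥ yᵀa₃ = 5·1 + 1.5·1 = 6.5.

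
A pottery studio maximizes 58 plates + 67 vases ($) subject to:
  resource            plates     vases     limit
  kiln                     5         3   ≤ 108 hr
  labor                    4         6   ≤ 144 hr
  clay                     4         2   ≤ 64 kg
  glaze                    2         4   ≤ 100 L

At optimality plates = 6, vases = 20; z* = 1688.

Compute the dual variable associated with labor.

At the optimum: kiln uses 90 of 108 (slack = 18); labor uses 144 of 144 (binding); clay uses 64 of 64 (binding); glaze uses 92 of 100 (slack = 8).
By complementary slackness, y = 0 for the non-binding constraints.
The binding rows give the dual system: 4·y_labor + 4·y_clay = 58 and 6·y_labor + 2·y_clay = 67.
→ y_labor = 9.5 and y_clay = 5.
Shadow price of labor = 9.5.

9.5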